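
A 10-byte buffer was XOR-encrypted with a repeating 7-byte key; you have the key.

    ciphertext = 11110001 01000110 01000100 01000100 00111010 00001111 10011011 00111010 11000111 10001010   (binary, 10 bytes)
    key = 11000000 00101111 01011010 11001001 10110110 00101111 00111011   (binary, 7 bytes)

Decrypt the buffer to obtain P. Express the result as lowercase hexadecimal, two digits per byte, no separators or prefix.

31691e8d8c20a0fae8d0

The 7-byte key repeats, so the effective keystream is c0 2f 5a c9 b6 2f 3b c0 2f 5a.
byte 0: 11110001 XOR 11000000 = 00110001
byte 1: 01000110 XOR 00101111 = 01101001
byte 2: 01000100 XOR 01011010 = 00011110
byte 3: 01000100 XOR 11001001 = 10001101
byte 4: 00111010 XOR 10110110 = 10001100
byte 5: 00001111 XOR 00101111 = 00100000
byte 6: 10011011 XOR 00111011 = 10100000
byte 7: 00111010 XOR 11000000 = 11111010
byte 8: 11000111 XOR 00101111 = 11101000
byte 9: 10001010 XOR 01011010 = 11010000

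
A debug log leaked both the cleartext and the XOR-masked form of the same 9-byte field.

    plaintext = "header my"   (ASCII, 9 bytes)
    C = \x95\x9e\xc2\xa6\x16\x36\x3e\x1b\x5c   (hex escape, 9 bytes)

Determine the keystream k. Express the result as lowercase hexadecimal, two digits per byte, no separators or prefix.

fdfba3c273441e7625

Since C = plaintext ⊕ k, XORing both sides with plaintext gives k = plaintext ⊕ C.
68 ^ 95 = fd
65 ^ 9e = fb
61 ^ c2 = a3
64 ^ a6 = c2
65 ^ 16 = 73
72 ^ 36 = 44
20 ^ 3e = 1e
6d ^ 1b = 76
79 ^ 5c = 25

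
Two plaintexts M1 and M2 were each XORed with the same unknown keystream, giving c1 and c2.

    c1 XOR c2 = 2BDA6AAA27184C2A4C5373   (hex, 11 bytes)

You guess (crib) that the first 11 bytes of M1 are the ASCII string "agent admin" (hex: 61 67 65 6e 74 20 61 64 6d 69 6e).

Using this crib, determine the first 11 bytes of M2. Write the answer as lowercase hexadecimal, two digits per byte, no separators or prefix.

Since c1 ⊕ c2 = M1 ⊕ M2, XORing with the guessed M1 bytes yields the corresponding M2 bytes: M2 = (c1 ⊕ c2) ⊕ M1.
2b ⊕ 61 = 4a
da ⊕ 67 = bd
6a ⊕ 65 = 0f
aa ⊕ 6e = c4
27 ⊕ 74 = 53
18 ⊕ 20 = 38
4c ⊕ 61 = 2d
2a ⊕ 64 = 4e
4c ⊕ 6d = 21
53 ⊕ 69 = 3a
73 ⊕ 6e = 1d

4abd0fc453382d4e213a1d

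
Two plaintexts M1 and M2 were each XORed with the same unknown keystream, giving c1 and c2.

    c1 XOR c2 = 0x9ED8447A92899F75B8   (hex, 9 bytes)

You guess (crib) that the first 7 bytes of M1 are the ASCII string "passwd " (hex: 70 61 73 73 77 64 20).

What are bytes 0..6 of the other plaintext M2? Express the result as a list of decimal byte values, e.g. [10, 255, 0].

[238, 185, 55, 9, 229, 237, 191]

Since c1 ⊕ c2 = M1 ⊕ M2, XORing with the guessed M1 bytes yields the corresponding M2 bytes: M2 = (c1 ⊕ c2) ⊕ M1.
byte 0: 9e XOR 70 = ee
byte 1: d8 XOR 61 = b9
byte 2: 44 XOR 73 = 37
byte 3: 7a XOR 73 = 09
byte 4: 92 XOR 77 = e5
byte 5: 89 XOR 64 = ed
byte 6: 9f XOR 20 = bf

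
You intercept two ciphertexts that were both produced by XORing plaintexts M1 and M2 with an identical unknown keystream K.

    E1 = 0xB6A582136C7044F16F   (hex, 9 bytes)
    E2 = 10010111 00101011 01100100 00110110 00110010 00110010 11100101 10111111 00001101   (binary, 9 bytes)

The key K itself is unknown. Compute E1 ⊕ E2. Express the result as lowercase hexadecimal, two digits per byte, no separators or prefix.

218ee6255e42a14e62

E1 ⊕ E2 = (M1 ⊕ K) ⊕ (M2 ⊕ K) = M1 ⊕ M2 — the shared key cancels under XOR.
10110110 ⊕ 10010111 = 00100001
10100101 ⊕ 00101011 = 10001110
10000010 ⊕ 01100100 = 11100110
00010011 ⊕ 00110110 = 00100101
01101100 ⊕ 00110010 = 01011110
01110000 ⊕ 00110010 = 01000010
01000100 ⊕ 11100101 = 10100001
11110001 ⊕ 10111111 = 01001110
01101111 ⊕ 00001101 = 01100010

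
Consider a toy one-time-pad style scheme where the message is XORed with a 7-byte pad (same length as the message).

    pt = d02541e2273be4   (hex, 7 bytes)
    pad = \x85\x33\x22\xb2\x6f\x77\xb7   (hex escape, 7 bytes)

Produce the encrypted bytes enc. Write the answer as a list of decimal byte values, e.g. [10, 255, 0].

208 ⊕ 133 =  85
 37 ⊕  51 =  22
 65 ⊕  34 =  99
226 ⊕ 178 =  80
 39 ⊕ 111 =  72
 59 ⊕ 119 =  76
228 ⊕ 183 =  83

[85, 22, 99, 80, 72, 76, 83]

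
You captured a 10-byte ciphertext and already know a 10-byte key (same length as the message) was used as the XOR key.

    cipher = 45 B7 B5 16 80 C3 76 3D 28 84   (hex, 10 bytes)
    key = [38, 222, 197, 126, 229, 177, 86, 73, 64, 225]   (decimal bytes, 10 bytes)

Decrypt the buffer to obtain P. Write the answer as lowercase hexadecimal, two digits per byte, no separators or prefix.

XOR is its own inverse, so applying the key byte-wise gives the result directly.
byte 0:  69 ^  38 =  99
byte 1: 183 ^ 222 = 105
byte 2: 181 ^ 197 = 112
byte 3:  22 ^ 126 = 104
byte 4: 128 ^ 229 = 101
byte 5: 195 ^ 177 = 114
byte 6: 118 ^  86 =  32
byte 7:  61 ^  73 = 116
byte 8:  40 ^  64 = 104
byte 9: 132 ^ 225 = 101

63697068657220746865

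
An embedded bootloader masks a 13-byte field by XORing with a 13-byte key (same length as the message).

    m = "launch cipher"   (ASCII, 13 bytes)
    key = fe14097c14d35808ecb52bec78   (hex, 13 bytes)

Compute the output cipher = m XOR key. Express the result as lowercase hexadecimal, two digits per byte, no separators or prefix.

92757c1277bb786b85c543890a

XOR is its own inverse, so applying the key byte-wise gives the result directly.
byte 0: 108 ^ 254 = 146
byte 1:  97 ^  20 = 117
byte 2: 117 ^   9 = 124
byte 3: 110 ^ 124 =  18
byte 4:  99 ^  20 = 119
byte 5: 104 ^ 211 = 187
byte 6:  32 ^  88 = 120
byte 7:  99 ^   8 = 107
byte 8: 105 ^ 236 = 133
byte 9: 112 ^ 181 = 197
byte 10: 104 ^  43 =  67
byte 11: 101 ^ 236 = 137
byte 12: 114 ^ 120 =  10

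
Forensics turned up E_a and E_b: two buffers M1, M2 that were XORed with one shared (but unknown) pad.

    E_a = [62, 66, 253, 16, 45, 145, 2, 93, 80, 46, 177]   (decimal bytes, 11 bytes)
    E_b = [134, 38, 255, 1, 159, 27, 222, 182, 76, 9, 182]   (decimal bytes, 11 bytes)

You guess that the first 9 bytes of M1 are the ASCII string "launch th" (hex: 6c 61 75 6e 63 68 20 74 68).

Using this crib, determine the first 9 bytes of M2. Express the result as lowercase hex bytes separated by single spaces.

First, E_a ⊕ E_b = (M1 ⊕ K) ⊕ (M2 ⊕ K) = M1 ⊕ M2, so the key drops out. Then M2 = (M1 ⊕ M2) ⊕ M1 over the first 9 bytes.
byte 0: (3e xor 86) xor 6c = b8 xor 6c = d4
byte 1: (42 xor 26) xor 61 = 64 xor 61 = 05
byte 2: (fd xor ff) xor 75 = 02 xor 75 = 77
byte 3: (10 xor 01) xor 6e = 11 xor 6e = 7f
byte 4: (2d xor 9f) xor 63 = b2 xor 63 = d1
byte 5: (91 xor 1b) xor 68 = 8a xor 68 = e2
byte 6: (02 xor de) xor 20 = dc xor 20 = fc
byte 7: (5d xor b6) xor 74 = eb xor 74 = 9f
byte 8: (50 xor 4c) xor 68 = 1c xor 68 = 74

d4 05 77 7f d1 e2 fc 9f 74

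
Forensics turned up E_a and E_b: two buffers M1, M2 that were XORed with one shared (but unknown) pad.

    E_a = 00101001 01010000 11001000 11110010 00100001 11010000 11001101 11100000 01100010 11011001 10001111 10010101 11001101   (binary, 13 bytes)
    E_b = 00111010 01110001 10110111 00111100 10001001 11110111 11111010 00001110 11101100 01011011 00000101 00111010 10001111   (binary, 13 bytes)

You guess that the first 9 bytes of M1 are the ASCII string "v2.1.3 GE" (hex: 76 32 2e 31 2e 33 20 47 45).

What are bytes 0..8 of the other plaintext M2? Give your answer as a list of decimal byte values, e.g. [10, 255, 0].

[101, 19, 81, 255, 134, 20, 23, 169, 203]

First, E_a ⊕ E_b = (M1 ⊕ K) ⊕ (M2 ⊕ K) = M1 ⊕ M2, so the key drops out. Then M2 = (M1 ⊕ M2) ⊕ M1 over the first 9 bytes.
byte 0: (29 ^ 3a) ^ 76 = 13 ^ 76 = 65
byte 1: (50 ^ 71) ^ 32 = 21 ^ 32 = 13
byte 2: (c8 ^ b7) ^ 2e = 7f ^ 2e = 51
byte 3: (f2 ^ 3c) ^ 31 = ce ^ 31 = ff
byte 4: (21 ^ 89) ^ 2e = a8 ^ 2e = 86
byte 5: (d0 ^ f7) ^ 33 = 27 ^ 33 = 14
byte 6: (cd ^ fa) ^ 20 = 37 ^ 20 = 17
byte 7: (e0 ^ 0e) ^ 47 = ee ^ 47 = a9
byte 8: (62 ^ ec) ^ 45 = 8e ^ 45 = cb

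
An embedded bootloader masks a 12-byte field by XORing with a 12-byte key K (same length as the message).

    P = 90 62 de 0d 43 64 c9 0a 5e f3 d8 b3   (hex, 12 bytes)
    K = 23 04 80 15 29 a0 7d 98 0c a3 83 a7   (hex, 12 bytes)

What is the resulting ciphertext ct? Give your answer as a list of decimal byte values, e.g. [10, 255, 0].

[179, 102, 94, 24, 106, 196, 180, 146, 82, 80, 91, 20]

XOR is its own inverse, so applying the key byte-wise gives the result directly.
byte 0: 144 ^  35 = 179
byte 1:  98 ^   4 = 102
byte 2: 222 ^ 128 =  94
byte 3:  13 ^  21 =  24
byte 4:  67 ^  41 = 106
byte 5: 100 ^ 160 = 196
byte 6: 201 ^ 125 = 180
byte 7:  10 ^ 152 = 146
byte 8:  94 ^  12 =  82
byte 9: 243 ^ 163 =  80
byte 10: 216 ^ 131 =  91
byte 11: 179 ^ 167 =  20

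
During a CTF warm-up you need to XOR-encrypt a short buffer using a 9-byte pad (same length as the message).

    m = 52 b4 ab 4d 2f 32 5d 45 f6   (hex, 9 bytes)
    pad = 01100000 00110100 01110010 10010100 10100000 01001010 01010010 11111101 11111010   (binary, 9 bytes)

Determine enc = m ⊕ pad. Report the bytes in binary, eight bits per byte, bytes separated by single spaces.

XOR is its own inverse, so applying the key byte-wise gives the result directly.
byte 0: 52 ⊕ 60 = 32
byte 1: b4 ⊕ 34 = 80
byte 2: ab ⊕ 72 = d9
byte 3: 4d ⊕ 94 = d9
byte 4: 2f ⊕ a0 = 8f
byte 5: 32 ⊕ 4a = 78
byte 6: 5d ⊕ 52 = 0f
byte 7: 45 ⊕ fd = b8
byte 8: f6 ⊕ fa = 0c

00110010 10000000 11011001 11011001 10001111 01111000 00001111 10111000 00001100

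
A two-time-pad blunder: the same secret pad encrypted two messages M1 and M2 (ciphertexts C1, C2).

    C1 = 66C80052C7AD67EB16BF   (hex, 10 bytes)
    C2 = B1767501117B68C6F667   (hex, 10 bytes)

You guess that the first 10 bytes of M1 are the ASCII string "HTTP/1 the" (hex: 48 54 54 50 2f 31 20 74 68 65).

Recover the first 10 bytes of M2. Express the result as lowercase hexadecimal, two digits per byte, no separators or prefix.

First, C1 ⊕ C2 = (M1 ⊕ K) ⊕ (M2 ⊕ K) = M1 ⊕ M2, so the key drops out. Then M2 = (M1 ⊕ M2) ⊕ M1 over the first 10 bytes.
byte 0: (66 ⊕ b1) ⊕ 48 = d7 ⊕ 48 = 9f
byte 1: (c8 ⊕ 76) ⊕ 54 = be ⊕ 54 = ea
byte 2: (00 ⊕ 75) ⊕ 54 = 75 ⊕ 54 = 21
byte 3: (52 ⊕ 01) ⊕ 50 = 53 ⊕ 50 = 03
byte 4: (c7 ⊕ 11) ⊕ 2f = d6 ⊕ 2f = f9
byte 5: (ad ⊕ 7b) ⊕ 31 = d6 ⊕ 31 = e7
byte 6: (67 ⊕ 68) ⊕ 20 = 0f ⊕ 20 = 2f
byte 7: (eb ⊕ c6) ⊕ 74 = 2d ⊕ 74 = 59
byte 8: (16 ⊕ f6) ⊕ 68 = e0 ⊕ 68 = 88
byte 9: (bf ⊕ 67) ⊕ 65 = d8 ⊕ 65 = bd

9fea2103f9e72f5988bd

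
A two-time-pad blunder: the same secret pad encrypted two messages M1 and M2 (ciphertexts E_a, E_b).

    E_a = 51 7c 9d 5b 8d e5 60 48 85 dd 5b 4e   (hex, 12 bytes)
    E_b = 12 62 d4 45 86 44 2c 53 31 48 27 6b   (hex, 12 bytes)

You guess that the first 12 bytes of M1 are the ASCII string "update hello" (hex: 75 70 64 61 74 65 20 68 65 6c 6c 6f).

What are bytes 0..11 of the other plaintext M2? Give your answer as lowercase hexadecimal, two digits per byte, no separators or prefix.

366e2d7f7fc46c73d1f9104a

First, E_a ⊕ E_b = (M1 ⊕ K) ⊕ (M2 ⊕ K) = M1 ⊕ M2, so the key drops out. Then M2 = (M1 ⊕ M2) ⊕ M1 over the first 12 bytes.
byte 0: (51 xor 12) xor 75 = 43 xor 75 = 36
byte 1: (7c xor 62) xor 70 = 1e xor 70 = 6e
byte 2: (9d xor d4) xor 64 = 49 xor 64 = 2d
byte 3: (5b xor 45) xor 61 = 1e xor 61 = 7f
byte 4: (8d xor 86) xor 74 = 0b xor 74 = 7f
byte 5: (e5 xor 44) xor 65 = a1 xor 65 = c4
byte 6: (60 xor 2c) xor 20 = 4c xor 20 = 6c
byte 7: (48 xor 53) xor 68 = 1b xor 68 = 73
byte 8: (85 xor 31) xor 65 = b4 xor 65 = d1
byte 9: (dd xor 48) xor 6c = 95 xor 6c = f9
byte 10: (5b xor 27) xor 6c = 7c xor 6c = 10
byte 11: (4e xor 6b) xor 6f = 25 xor 6f = 4a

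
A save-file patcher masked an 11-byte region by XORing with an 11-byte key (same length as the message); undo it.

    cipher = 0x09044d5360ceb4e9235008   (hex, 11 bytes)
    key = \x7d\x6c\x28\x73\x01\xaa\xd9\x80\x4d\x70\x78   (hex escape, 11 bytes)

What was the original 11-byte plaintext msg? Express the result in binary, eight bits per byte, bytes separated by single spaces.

XOR is its own inverse, so applying the key byte-wise gives the result directly.
  9 XOR 125 = 116
  4 XOR 108 = 104
 77 XOR  40 = 101
 83 XOR 115 =  32
 96 XOR   1 =  97
206 XOR 170 = 100
180 XOR 217 = 109
233 XOR 128 = 105
 35 XOR  77 = 110
 80 XOR 112 =  32
  8 XOR 120 = 112

01110100 01101000 01100101 00100000 01100001 01100100 01101101 01101001 01101110 00100000 01110000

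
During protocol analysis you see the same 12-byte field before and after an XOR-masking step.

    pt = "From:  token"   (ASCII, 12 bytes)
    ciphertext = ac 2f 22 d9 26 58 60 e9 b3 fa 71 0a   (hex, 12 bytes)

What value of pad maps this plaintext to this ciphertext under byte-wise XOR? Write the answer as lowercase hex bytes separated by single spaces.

ea 5d 4d b4 1c 78 40 9d dc 91 14 64

Since ciphertext = pt ⊕ pad, XORing both sides with pt gives pad = pt ⊕ ciphertext.
46 XOR ac = ea
72 XOR 2f = 5d
6f XOR 22 = 4d
6d XOR d9 = b4
3a XOR 26 = 1c
20 XOR 58 = 78
20 XOR 60 = 40
74 XOR e9 = 9d
6f XOR b3 = dc
6b XOR fa = 91
65 XOR 71 = 14
6e XOR 0a = 64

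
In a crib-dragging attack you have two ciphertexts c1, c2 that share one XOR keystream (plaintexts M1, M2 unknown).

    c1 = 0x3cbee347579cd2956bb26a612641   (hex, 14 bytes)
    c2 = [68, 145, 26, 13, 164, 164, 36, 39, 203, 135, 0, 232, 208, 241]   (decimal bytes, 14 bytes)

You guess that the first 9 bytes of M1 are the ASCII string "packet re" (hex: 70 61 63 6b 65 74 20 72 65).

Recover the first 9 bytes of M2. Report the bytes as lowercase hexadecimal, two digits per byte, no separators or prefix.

084e9a21964cd6c0c5

First, c1 ⊕ c2 = (M1 ⊕ K) ⊕ (M2 ⊕ K) = M1 ⊕ M2, so the key drops out. Then M2 = (M1 ⊕ M2) ⊕ M1 over the first 9 bytes.
byte 0: (3c xor 44) xor 70 = 78 xor 70 = 08
byte 1: (be xor 91) xor 61 = 2f xor 61 = 4e
byte 2: (e3 xor 1a) xor 63 = f9 xor 63 = 9a
byte 3: (47 xor 0d) xor 6b = 4a xor 6b = 21
byte 4: (57 xor a4) xor 65 = f3 xor 65 = 96
byte 5: (9c xor a4) xor 74 = 38 xor 74 = 4c
byte 6: (d2 xor 24) xor 20 = f6 xor 20 = d6
byte 7: (95 xor 27) xor 72 = b2 xor 72 = c0
byte 8: (6b xor cb) xor 65 = a0 xor 65 = c5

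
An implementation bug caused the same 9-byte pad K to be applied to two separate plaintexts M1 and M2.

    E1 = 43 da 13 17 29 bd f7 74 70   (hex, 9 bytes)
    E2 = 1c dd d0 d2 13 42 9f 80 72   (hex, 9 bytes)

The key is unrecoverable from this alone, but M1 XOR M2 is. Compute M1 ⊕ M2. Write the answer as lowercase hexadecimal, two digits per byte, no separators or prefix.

5f07c3c53aff68f402

E1 ⊕ E2 = (M1 ⊕ K) ⊕ (M2 ⊕ K) = M1 ⊕ M2 — the shared key cancels under XOR.
byte 0: 43 xor 1c = 5f
byte 1: da xor dd = 07
byte 2: 13 xor d0 = c3
byte 3: 17 xor d2 = c5
byte 4: 29 xor 13 = 3a
byte 5: bd xor 42 = ff
byte 6: f7 xor 9f = 68
byte 7: 74 xor 80 = f4
byte 8: 70 xor 72 = 02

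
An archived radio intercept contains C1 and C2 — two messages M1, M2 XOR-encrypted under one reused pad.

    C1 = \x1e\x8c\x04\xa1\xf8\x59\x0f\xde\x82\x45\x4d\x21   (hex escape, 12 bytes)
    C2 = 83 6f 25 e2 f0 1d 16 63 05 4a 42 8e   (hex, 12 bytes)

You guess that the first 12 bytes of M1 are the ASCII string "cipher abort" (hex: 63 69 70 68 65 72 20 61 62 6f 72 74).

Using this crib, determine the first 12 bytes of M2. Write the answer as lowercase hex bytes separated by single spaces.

First, C1 ⊕ C2 = (M1 ⊕ K) ⊕ (M2 ⊕ K) = M1 ⊕ M2, so the key drops out. Then M2 = (M1 ⊕ M2) ⊕ M1 over the first 12 bytes.
byte 0: (1e xor 83) xor 63 = 9d xor 63 = fe
byte 1: (8c xor 6f) xor 69 = e3 xor 69 = 8a
byte 2: (04 xor 25) xor 70 = 21 xor 70 = 51
byte 3: (a1 xor e2) xor 68 = 43 xor 68 = 2b
byte 4: (f8 xor f0) xor 65 = 08 xor 65 = 6d
byte 5: (59 xor 1d) xor 72 = 44 xor 72 = 36
byte 6: (0f xor 16) xor 20 = 19 xor 20 = 39
byte 7: (de xor 63) xor 61 = bd xor 61 = dc
byte 8: (82 xor 05) xor 62 = 87 xor 62 = e5
byte 9: (45 xor 4a) xor 6f = 0f xor 6f = 60
byte 10: (4d xor 42) xor 72 = 0f xor 72 = 7d
byte 11: (21 xor 8e) xor 74 = af xor 74 = db

fe 8a 51 2b 6d 36 39 dc e5 60 7d db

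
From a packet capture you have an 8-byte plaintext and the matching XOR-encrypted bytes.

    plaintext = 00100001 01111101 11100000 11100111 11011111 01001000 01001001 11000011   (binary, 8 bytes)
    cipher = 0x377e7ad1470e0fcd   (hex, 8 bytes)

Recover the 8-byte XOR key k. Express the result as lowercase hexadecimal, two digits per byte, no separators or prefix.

16039a369846460e

Since cipher = plaintext ⊕ k, XORing both sides with plaintext gives k = plaintext ⊕ cipher.
byte 0: 21 XOR 37 = 16
byte 1: 7d XOR 7e = 03
byte 2: e0 XOR 7a = 9a
byte 3: e7 XOR d1 = 36
byte 4: df XOR 47 = 98
byte 5: 48 XOR 0e = 46
byte 6: 49 XOR 0f = 46
byte 7: c3 XOR cd = 0e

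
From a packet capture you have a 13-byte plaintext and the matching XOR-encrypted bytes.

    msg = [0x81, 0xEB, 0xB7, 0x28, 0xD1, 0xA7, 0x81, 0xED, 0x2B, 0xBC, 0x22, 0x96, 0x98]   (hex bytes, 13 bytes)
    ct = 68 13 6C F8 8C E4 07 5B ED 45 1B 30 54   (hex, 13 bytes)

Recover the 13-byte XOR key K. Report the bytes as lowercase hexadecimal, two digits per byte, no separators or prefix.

e9f8dbd05d4386b6c6f939a6cc

Since ct = msg ⊕ K, XORing both sides with msg gives K = msg ⊕ ct.
byte 0: 10000001 xor 01101000 = 11101001
byte 1: 11101011 xor 00010011 = 11111000
byte 2: 10110111 xor 01101100 = 11011011
byte 3: 00101000 xor 11111000 = 11010000
byte 4: 11010001 xor 10001100 = 01011101
byte 5: 10100111 xor 11100100 = 01000011
byte 6: 10000001 xor 00000111 = 10000110
byte 7: 11101101 xor 01011011 = 10110110
byte 8: 00101011 xor 11101101 = 11000110
byte 9: 10111100 xor 01000101 = 11111001
byte 10: 00100010 xor 00011011 = 00111001
byte 11: 10010110 xor 00110000 = 10100110
byte 12: 10011000 xor 01010100 = 11001100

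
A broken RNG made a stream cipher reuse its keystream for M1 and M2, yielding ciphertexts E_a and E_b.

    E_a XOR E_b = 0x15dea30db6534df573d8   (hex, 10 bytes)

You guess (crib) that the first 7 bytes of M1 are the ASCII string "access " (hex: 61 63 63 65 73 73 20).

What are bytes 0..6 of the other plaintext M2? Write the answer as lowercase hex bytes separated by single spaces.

Since E_a ⊕ E_b = M1 ⊕ M2, XORing with the guessed M1 bytes yields the corresponding M2 bytes: M2 = (E_a ⊕ E_b) ⊕ M1.
byte 0: 15 xor 61 = 74
byte 1: de xor 63 = bd
byte 2: a3 xor 63 = c0
byte 3: 0d xor 65 = 68
byte 4: b6 xor 73 = c5
byte 5: 53 xor 73 = 20
byte 6: 4d xor 20 = 6d

74 bd c0 68 c5 20 6d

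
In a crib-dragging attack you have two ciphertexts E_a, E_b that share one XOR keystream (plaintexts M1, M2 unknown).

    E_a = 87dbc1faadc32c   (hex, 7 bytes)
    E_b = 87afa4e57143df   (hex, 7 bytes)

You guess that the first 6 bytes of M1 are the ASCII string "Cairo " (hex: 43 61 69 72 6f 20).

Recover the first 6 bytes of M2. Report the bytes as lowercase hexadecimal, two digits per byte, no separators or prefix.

43150c6db3a0

First, E_a ⊕ E_b = (M1 ⊕ K) ⊕ (M2 ⊕ K) = M1 ⊕ M2, so the key drops out. Then M2 = (M1 ⊕ M2) ⊕ M1 over the first 6 bytes.
byte 0: (87 ^ 87) ^ 43 = 00 ^ 43 = 43
byte 1: (db ^ af) ^ 61 = 74 ^ 61 = 15
byte 2: (c1 ^ a4) ^ 69 = 65 ^ 69 = 0c
byte 3: (fa ^ e5) ^ 72 = 1f ^ 72 = 6d
byte 4: (ad ^ 71) ^ 6f = dc ^ 6f = b3
byte 5: (c3 ^ 43) ^ 20 = 80 ^ 20 = a0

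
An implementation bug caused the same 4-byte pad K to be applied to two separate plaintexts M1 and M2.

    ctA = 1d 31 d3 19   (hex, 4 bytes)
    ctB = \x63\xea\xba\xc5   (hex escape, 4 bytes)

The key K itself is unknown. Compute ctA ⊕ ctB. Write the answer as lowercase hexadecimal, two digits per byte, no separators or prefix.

7edb69dc

ctA ⊕ ctB = (M1 ⊕ K) ⊕ (M2 ⊕ K) = M1 ⊕ M2 — the shared key cancels under XOR.
1d ⊕ 63 = 7e
31 ⊕ ea = db
d3 ⊕ ba = 69
19 ⊕ c5 = dc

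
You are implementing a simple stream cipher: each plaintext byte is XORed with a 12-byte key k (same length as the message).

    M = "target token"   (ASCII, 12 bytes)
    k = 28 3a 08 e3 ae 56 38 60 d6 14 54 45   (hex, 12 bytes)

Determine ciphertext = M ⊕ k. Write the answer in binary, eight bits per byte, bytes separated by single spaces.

01011100 01011011 01111010 10000100 11001011 00100010 00011000 00010100 10111001 01111111 00110001 00101011

74 ⊕ 28 = 5c
61 ⊕ 3a = 5b
72 ⊕ 08 = 7a
67 ⊕ e3 = 84
65 ⊕ ae = cb
74 ⊕ 56 = 22
20 ⊕ 38 = 18
74 ⊕ 60 = 14
6f ⊕ d6 = b9
6b ⊕ 14 = 7f
65 ⊕ 54 = 31
6e ⊕ 45 = 2b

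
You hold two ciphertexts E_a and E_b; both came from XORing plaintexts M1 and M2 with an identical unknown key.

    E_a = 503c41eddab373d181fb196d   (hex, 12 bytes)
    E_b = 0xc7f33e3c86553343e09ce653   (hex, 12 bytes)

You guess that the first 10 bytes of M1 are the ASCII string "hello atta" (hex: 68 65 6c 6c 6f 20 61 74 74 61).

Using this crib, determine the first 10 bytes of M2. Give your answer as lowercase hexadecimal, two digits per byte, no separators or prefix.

ffaa13bd33c621e61506

First, E_a ⊕ E_b = (M1 ⊕ K) ⊕ (M2 ⊕ K) = M1 ⊕ M2, so the key drops out. Then M2 = (M1 ⊕ M2) ⊕ M1 over the first 10 bytes.
byte 0: (50 ⊕ c7) ⊕ 68 = 97 ⊕ 68 = ff
byte 1: (3c ⊕ f3) ⊕ 65 = cf ⊕ 65 = aa
byte 2: (41 ⊕ 3e) ⊕ 6c = 7f ⊕ 6c = 13
byte 3: (ed ⊕ 3c) ⊕ 6c = d1 ⊕ 6c = bd
byte 4: (da ⊕ 86) ⊕ 6f = 5c ⊕ 6f = 33
byte 5: (b3 ⊕ 55) ⊕ 20 = e6 ⊕ 20 = c6
byte 6: (73 ⊕ 33) ⊕ 61 = 40 ⊕ 61 = 21
byte 7: (d1 ⊕ 43) ⊕ 74 = 92 ⊕ 74 = e6
byte 8: (81 ⊕ e0) ⊕ 74 = 61 ⊕ 74 = 15
byte 9: (fb ⊕ 9c) ⊕ 61 = 67 ⊕ 61 = 06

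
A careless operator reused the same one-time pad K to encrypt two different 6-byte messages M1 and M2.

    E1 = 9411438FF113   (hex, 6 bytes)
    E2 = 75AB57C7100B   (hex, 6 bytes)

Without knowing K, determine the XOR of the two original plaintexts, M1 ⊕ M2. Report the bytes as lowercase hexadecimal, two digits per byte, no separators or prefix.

E1 ⊕ E2 = (M1 ⊕ K) ⊕ (M2 ⊕ K) = M1 ⊕ M2 — the shared key cancels under XOR.
94 ^ 75 = e1
11 ^ ab = ba
43 ^ 57 = 14
8f ^ c7 = 48
f1 ^ 10 = e1
13 ^ 0b = 18

e1ba1448e118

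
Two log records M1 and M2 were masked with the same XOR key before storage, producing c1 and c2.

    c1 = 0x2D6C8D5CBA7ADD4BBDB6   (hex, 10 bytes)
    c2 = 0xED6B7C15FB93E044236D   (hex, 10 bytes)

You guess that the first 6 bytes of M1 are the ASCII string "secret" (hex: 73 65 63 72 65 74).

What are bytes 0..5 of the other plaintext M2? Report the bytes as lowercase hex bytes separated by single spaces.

b3 62 92 3b 24 9d

First, c1 ⊕ c2 = (M1 ⊕ K) ⊕ (M2 ⊕ K) = M1 ⊕ M2, so the key drops out. Then M2 = (M1 ⊕ M2) ⊕ M1 over the first 6 bytes.
byte 0: (2d ⊕ ed) ⊕ 73 = c0 ⊕ 73 = b3
byte 1: (6c ⊕ 6b) ⊕ 65 = 07 ⊕ 65 = 62
byte 2: (8d ⊕ 7c) ⊕ 63 = f1 ⊕ 63 = 92
byte 3: (5c ⊕ 15) ⊕ 72 = 49 ⊕ 72 = 3b
byte 4: (ba ⊕ fb) ⊕ 65 = 41 ⊕ 65 = 24
byte 5: (7a ⊕ 93) ⊕ 74 = e9 ⊕ 74 = 9d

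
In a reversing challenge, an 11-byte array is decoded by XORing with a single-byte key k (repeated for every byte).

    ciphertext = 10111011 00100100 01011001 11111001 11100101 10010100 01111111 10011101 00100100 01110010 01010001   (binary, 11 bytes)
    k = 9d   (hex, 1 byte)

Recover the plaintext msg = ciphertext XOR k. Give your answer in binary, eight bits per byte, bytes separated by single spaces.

00100110 10111001 11000100 01100100 01111000 00001001 11100010 00000000 10111001 11101111 11001100

The 1-byte key repeats, so the effective keystream is 9d 9d 9d 9d 9d 9d 9d 9d 9d 9d 9d.
byte 0: bb ^ 9d = 26
byte 1: 24 ^ 9d = b9
byte 2: 59 ^ 9d = c4
byte 3: f9 ^ 9d = 64
byte 4: e5 ^ 9d = 78
byte 5: 94 ^ 9d = 09
byte 6: 7f ^ 9d = e2
byte 7: 9d ^ 9d = 00
byte 8: 24 ^ 9d = b9
byte 9: 72 ^ 9d = ef
byte 10: 51 ^ 9d = cc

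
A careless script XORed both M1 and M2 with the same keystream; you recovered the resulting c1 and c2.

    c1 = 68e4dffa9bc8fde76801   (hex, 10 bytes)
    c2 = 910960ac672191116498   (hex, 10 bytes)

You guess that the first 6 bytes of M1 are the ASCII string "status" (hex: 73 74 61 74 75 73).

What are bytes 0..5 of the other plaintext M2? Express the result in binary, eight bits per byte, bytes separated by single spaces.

First, c1 ⊕ c2 = (M1 ⊕ K) ⊕ (M2 ⊕ K) = M1 ⊕ M2, so the key drops out. Then M2 = (M1 ⊕ M2) ⊕ M1 over the first 6 bytes.
byte 0: (68 ⊕ 91) ⊕ 73 = f9 ⊕ 73 = 8a
byte 1: (e4 ⊕ 09) ⊕ 74 = ed ⊕ 74 = 99
byte 2: (df ⊕ 60) ⊕ 61 = bf ⊕ 61 = de
byte 3: (fa ⊕ ac) ⊕ 74 = 56 ⊕ 74 = 22
byte 4: (9b ⊕ 67) ⊕ 75 = fc ⊕ 75 = 89
byte 5: (c8 ⊕ 21) ⊕ 73 = e9 ⊕ 73 = 9a

10001010 10011001 11011110 00100010 10001001 10011010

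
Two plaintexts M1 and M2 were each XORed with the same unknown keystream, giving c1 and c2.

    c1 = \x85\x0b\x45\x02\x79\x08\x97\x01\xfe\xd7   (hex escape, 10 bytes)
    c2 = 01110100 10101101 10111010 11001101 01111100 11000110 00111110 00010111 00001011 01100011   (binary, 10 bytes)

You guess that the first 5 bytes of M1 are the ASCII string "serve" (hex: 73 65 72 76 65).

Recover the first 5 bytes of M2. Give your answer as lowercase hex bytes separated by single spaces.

First, c1 ⊕ c2 = (M1 ⊕ K) ⊕ (M2 ⊕ K) = M1 ⊕ M2, so the key drops out. Then M2 = (M1 ⊕ M2) ⊕ M1 over the first 5 bytes.
byte 0: (85 ^ 74) ^ 73 = f1 ^ 73 = 82
byte 1: (0b ^ ad) ^ 65 = a6 ^ 65 = c3
byte 2: (45 ^ ba) ^ 72 = ff ^ 72 = 8d
byte 3: (02 ^ cd) ^ 76 = cf ^ 76 = b9
byte 4: (79 ^ 7c) ^ 65 = 05 ^ 65 = 60

82 c3 8d b9 60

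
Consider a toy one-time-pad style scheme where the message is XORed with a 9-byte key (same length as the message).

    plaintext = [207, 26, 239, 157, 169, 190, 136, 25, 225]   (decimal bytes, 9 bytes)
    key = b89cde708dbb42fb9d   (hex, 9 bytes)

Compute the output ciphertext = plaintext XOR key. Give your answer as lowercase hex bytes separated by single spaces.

77 86 31 ed 24 05 ca e2 7c

XOR is its own inverse, so applying the key byte-wise gives the result directly.
cf xor b8 = 77
1a xor 9c = 86
ef xor de = 31
9d xor 70 = ed
a9 xor 8d = 24
be xor bb = 05
88 xor 42 = ca
19 xor fb = e2
e1 xor 9d = 7c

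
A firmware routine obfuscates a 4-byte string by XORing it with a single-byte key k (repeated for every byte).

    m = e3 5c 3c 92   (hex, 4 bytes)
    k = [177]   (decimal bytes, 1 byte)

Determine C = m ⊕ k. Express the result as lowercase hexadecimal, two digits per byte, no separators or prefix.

52ed8d23

The 1-byte key repeats, so the effective keystream is b1 b1 b1 b1.
byte 0: e3 ^ b1 = 52
byte 1: 5c ^ b1 = ed
byte 2: 3c ^ b1 = 8d
byte 3: 92 ^ b1 = 23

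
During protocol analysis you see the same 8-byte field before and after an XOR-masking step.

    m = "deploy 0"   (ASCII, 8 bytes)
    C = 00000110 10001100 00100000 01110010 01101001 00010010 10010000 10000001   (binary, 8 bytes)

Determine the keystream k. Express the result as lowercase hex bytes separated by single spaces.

Since C = m ⊕ k, XORing both sides with m gives k = m ⊕ C.
byte 0: 100 XOR   6 =  98
byte 1: 101 XOR 140 = 233
byte 2: 112 XOR  32 =  80
byte 3: 108 XOR 114 =  30
byte 4: 111 XOR 105 =   6
byte 5: 121 XOR  18 = 107
byte 6:  32 XOR 144 = 176
byte 7:  48 XOR 129 = 177

62 e9 50 1e 06 6b b0 b1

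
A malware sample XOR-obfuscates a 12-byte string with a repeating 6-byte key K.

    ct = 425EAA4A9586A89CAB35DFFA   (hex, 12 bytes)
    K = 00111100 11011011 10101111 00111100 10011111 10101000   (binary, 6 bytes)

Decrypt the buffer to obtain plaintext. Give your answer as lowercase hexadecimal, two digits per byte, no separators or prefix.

The 6-byte key repeats, so the effective keystream is 3c db af 3c 9f a8 3c db af 3c 9f a8.
byte 0: 01000010 ^ 00111100 = 01111110
byte 1: 01011110 ^ 11011011 = 10000101
byte 2: 10101010 ^ 10101111 = 00000101
byte 3: 01001010 ^ 00111100 = 01110110
byte 4: 10010101 ^ 10011111 = 00001010
byte 5: 10000110 ^ 10101000 = 00101110
byte 6: 10101000 ^ 00111100 = 10010100
byte 7: 10011100 ^ 11011011 = 01000111
byte 8: 10101011 ^ 10101111 = 00000100
byte 9: 00110101 ^ 00111100 = 00001001
byte 10: 11011111 ^ 10011111 = 01000000
byte 11: 11111010 ^ 10101000 = 01010010

7e8505760a2e944704094052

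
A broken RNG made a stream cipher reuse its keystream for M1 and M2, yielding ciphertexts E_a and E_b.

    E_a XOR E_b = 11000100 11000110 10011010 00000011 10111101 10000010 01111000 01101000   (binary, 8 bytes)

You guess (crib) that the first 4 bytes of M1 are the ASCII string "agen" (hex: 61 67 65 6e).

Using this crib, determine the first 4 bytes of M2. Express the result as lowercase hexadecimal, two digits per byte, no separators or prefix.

a5a1ff6d

Since E_a ⊕ E_b = M1 ⊕ M2, XORing with the guessed M1 bytes yields the corresponding M2 bytes: M2 = (E_a ⊕ E_b) ⊕ M1.
byte 0: 11000100 ^ 01100001 = 10100101
byte 1: 11000110 ^ 01100111 = 10100001
byte 2: 10011010 ^ 01100101 = 11111111
byte 3: 00000011 ^ 01101110 = 01101101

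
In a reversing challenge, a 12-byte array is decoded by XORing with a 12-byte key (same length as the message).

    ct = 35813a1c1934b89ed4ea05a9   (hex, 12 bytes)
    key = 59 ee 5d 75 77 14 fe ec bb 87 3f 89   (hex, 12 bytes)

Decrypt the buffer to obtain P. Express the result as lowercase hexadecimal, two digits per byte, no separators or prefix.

6c6f67696e2046726f6d3a20

XOR is its own inverse, so applying the key byte-wise gives the result directly.
byte 0: 35 ^ 59 = 6c
byte 1: 81 ^ ee = 6f
byte 2: 3a ^ 5d = 67
byte 3: 1c ^ 75 = 69
byte 4: 19 ^ 77 = 6e
byte 5: 34 ^ 14 = 20
byte 6: b8 ^ fe = 46
byte 7: 9e ^ ec = 72
byte 8: d4 ^ bb = 6f
byte 9: ea ^ 87 = 6d
byte 10: 05 ^ 3f = 3a
byte 11: a9 ^ 89 = 20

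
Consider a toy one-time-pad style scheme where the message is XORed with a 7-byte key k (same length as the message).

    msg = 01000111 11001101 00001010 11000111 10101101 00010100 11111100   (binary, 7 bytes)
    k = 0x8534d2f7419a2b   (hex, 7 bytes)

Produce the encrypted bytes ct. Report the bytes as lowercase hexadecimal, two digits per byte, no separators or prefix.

c2f9d830ec8ed7

byte 0: 47 XOR 85 = c2
byte 1: cd XOR 34 = f9
byte 2: 0a XOR d2 = d8
byte 3: c7 XOR f7 = 30
byte 4: ad XOR 41 = ec
byte 5: 14 XOR 9a = 8e
byte 6: fc XOR 2b = d7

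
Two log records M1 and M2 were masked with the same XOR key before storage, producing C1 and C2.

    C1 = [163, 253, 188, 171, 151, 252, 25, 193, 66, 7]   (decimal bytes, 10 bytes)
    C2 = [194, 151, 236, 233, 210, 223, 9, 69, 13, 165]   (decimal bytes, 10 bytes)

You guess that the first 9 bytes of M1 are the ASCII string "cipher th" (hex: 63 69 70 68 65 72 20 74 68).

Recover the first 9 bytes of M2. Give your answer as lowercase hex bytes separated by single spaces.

First, C1 ⊕ C2 = (M1 ⊕ K) ⊕ (M2 ⊕ K) = M1 ⊕ M2, so the key drops out. Then M2 = (M1 ⊕ M2) ⊕ M1 over the first 9 bytes.
byte 0: (a3 XOR c2) XOR 63 = 61 XOR 63 = 02
byte 1: (fd XOR 97) XOR 69 = 6a XOR 69 = 03
byte 2: (bc XOR ec) XOR 70 = 50 XOR 70 = 20
byte 3: (ab XOR e9) XOR 68 = 42 XOR 68 = 2a
byte 4: (97 XOR d2) XOR 65 = 45 XOR 65 = 20
byte 5: (fc XOR df) XOR 72 = 23 XOR 72 = 51
byte 6: (19 XOR 09) XOR 20 = 10 XOR 20 = 30
byte 7: (c1 XOR 45) XOR 74 = 84 XOR 74 = f0
byte 8: (42 XOR 0d) XOR 68 = 4f XOR 68 = 27

02 03 20 2a 20 51 30 f0 27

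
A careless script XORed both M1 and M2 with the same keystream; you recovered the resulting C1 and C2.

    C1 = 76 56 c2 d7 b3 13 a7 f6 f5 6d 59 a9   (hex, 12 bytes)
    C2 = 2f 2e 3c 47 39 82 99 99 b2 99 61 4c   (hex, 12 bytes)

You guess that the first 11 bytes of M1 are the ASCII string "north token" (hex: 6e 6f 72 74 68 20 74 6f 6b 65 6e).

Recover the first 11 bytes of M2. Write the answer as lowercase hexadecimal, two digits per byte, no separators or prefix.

First, C1 ⊕ C2 = (M1 ⊕ K) ⊕ (M2 ⊕ K) = M1 ⊕ M2, so the key drops out. Then M2 = (M1 ⊕ M2) ⊕ M1 over the first 11 bytes.
byte 0: (76 XOR 2f) XOR 6e = 59 XOR 6e = 37
byte 1: (56 XOR 2e) XOR 6f = 78 XOR 6f = 17
byte 2: (c2 XOR 3c) XOR 72 = fe XOR 72 = 8c
byte 3: (d7 XOR 47) XOR 74 = 90 XOR 74 = e4
byte 4: (b3 XOR 39) XOR 68 = 8a XOR 68 = e2
byte 5: (13 XOR 82) XOR 20 = 91 XOR 20 = b1
byte 6: (a7 XOR 99) XOR 74 = 3e XOR 74 = 4a
byte 7: (f6 XOR 99) XOR 6f = 6f XOR 6f = 00
byte 8: (f5 XOR b2) XOR 6b = 47 XOR 6b = 2c
byte 9: (6d XOR 99) XOR 65 = f4 XOR 65 = 91
byte 10: (59 XOR 61) XOR 6e = 38 XOR 6e = 56

37178ce4e2b14a002c9156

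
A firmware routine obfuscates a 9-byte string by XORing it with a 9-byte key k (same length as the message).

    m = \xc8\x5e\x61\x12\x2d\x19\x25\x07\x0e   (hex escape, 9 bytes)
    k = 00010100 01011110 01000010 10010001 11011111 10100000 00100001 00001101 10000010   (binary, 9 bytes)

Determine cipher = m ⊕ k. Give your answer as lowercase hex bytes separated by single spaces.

dc 00 23 83 f2 b9 04 0a 8c

XOR is its own inverse, so applying the key byte-wise gives the result directly.
11001000 ^ 00010100 = 11011100
01011110 ^ 01011110 = 00000000
01100001 ^ 01000010 = 00100011
00010010 ^ 10010001 = 10000011
00101101 ^ 11011111 = 11110010
00011001 ^ 10100000 = 10111001
00100101 ^ 00100001 = 00000100
00000111 ^ 00001101 = 00001010
00001110 ^ 10000010 = 10001100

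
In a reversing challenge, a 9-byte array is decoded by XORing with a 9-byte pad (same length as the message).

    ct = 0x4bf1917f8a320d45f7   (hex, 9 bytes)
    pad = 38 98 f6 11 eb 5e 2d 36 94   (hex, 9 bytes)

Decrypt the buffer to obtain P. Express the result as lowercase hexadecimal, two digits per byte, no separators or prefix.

XOR is its own inverse, so applying the key byte-wise gives the result directly.
byte 0: 4b ^ 38 = 73
byte 1: f1 ^ 98 = 69
byte 2: 91 ^ f6 = 67
byte 3: 7f ^ 11 = 6e
byte 4: 8a ^ eb = 61
byte 5: 32 ^ 5e = 6c
byte 6: 0d ^ 2d = 20
byte 7: 45 ^ 36 = 73
byte 8: f7 ^ 94 = 63

7369676e616c207363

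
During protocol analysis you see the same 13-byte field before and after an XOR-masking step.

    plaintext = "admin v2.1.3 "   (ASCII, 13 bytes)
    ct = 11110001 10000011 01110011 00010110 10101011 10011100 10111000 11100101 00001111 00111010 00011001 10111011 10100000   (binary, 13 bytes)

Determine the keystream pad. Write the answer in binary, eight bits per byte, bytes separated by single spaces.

10010000 11100111 00011110 01111111 11000101 10111100 11001110 11010111 00100001 00001011 00110111 10001000 10000000

Since ct = plaintext ⊕ pad, XORing both sides with plaintext gives pad = plaintext ⊕ ct.
61 ⊕ f1 = 90
64 ⊕ 83 = e7
6d ⊕ 73 = 1e
69 ⊕ 16 = 7f
6e ⊕ ab = c5
20 ⊕ 9c = bc
76 ⊕ b8 = ce
32 ⊕ e5 = d7
2e ⊕ 0f = 21
31 ⊕ 3a = 0b
2e ⊕ 19 = 37
33 ⊕ bb = 88
20 ⊕ a0 = 80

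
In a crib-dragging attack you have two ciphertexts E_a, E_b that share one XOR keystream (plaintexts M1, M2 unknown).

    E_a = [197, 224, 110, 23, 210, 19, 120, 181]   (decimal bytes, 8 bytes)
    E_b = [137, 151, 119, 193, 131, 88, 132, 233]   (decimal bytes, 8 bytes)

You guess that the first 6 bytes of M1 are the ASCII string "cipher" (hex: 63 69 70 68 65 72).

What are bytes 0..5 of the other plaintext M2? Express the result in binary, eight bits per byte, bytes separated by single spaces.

00101111 00011110 01101001 10111110 00110100 00111001

First, E_a ⊕ E_b = (M1 ⊕ K) ⊕ (M2 ⊕ K) = M1 ⊕ M2, so the key drops out. Then M2 = (M1 ⊕ M2) ⊕ M1 over the first 6 bytes.
byte 0: (c5 xor 89) xor 63 = 4c xor 63 = 2f
byte 1: (e0 xor 97) xor 69 = 77 xor 69 = 1e
byte 2: (6e xor 77) xor 70 = 19 xor 70 = 69
byte 3: (17 xor c1) xor 68 = d6 xor 68 = be
byte 4: (d2 xor 83) xor 65 = 51 xor 65 = 34
byte 5: (13 xor 58) xor 72 = 4b xor 72 = 39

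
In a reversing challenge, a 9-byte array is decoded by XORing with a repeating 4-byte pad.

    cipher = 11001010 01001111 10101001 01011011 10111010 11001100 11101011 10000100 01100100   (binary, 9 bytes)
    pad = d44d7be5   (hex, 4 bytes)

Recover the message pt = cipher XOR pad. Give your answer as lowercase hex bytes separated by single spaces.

1e 02 d2 be 6e 81 90 61 b0

The 4-byte key repeats, so the effective keystream is d4 4d 7b e5 d4 4d 7b e5 d4.
byte 0: ca XOR d4 = 1e
byte 1: 4f XOR 4d = 02
byte 2: a9 XOR 7b = d2
byte 3: 5b XOR e5 = be
byte 4: ba XOR d4 = 6e
byte 5: cc XOR 4d = 81
byte 6: eb XOR 7b = 90
byte 7: 84 XOR e5 = 61
byte 8: 64 XOR d4 = b0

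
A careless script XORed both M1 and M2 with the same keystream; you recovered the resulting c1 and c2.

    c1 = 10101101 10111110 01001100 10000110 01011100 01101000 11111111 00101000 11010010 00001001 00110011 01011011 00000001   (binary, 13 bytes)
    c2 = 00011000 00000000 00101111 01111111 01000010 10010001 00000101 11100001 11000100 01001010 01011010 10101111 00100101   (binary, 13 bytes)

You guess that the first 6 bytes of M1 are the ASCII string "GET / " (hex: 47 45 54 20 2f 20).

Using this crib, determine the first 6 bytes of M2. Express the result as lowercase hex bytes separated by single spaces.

First, c1 ⊕ c2 = (M1 ⊕ K) ⊕ (M2 ⊕ K) = M1 ⊕ M2, so the key drops out. Then M2 = (M1 ⊕ M2) ⊕ M1 over the first 6 bytes.
byte 0: (ad xor 18) xor 47 = b5 xor 47 = f2
byte 1: (be xor 00) xor 45 = be xor 45 = fb
byte 2: (4c xor 2f) xor 54 = 63 xor 54 = 37
byte 3: (86 xor 7f) xor 20 = f9 xor 20 = d9
byte 4: (5c xor 42) xor 2f = 1e xor 2f = 31
byte 5: (68 xor 91) xor 20 = f9 xor 20 = d9

f2 fb 37 d9 31 d9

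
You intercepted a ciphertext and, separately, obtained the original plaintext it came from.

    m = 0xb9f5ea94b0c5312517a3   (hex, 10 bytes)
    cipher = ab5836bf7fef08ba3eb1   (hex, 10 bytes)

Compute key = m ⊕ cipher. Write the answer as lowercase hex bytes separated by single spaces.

Since cipher = m ⊕ key, XORing both sides with m gives key = m ⊕ cipher.
10111001 ^ 10101011 = 00010010
11110101 ^ 01011000 = 10101101
11101010 ^ 00110110 = 11011100
10010100 ^ 10111111 = 00101011
10110000 ^ 01111111 = 11001111
11000101 ^ 11101111 = 00101010
00110001 ^ 00001000 = 00111001
00100101 ^ 10111010 = 10011111
00010111 ^ 00111110 = 00101001
10100011 ^ 10110001 = 00010010

12 ad dc 2b cf 2a 39 9f 29 12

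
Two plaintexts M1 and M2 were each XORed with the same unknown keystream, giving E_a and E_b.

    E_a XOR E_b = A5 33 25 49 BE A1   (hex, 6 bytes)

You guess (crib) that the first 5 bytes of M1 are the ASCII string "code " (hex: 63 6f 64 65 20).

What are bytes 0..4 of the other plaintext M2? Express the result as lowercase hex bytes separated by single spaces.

Since E_a ⊕ E_b = M1 ⊕ M2, XORing with the guessed M1 bytes yields the corresponding M2 bytes: M2 = (E_a ⊕ E_b) ⊕ M1.
10100101 xor 01100011 = 11000110
00110011 xor 01101111 = 01011100
00100101 xor 01100100 = 01000001
01001001 xor 01100101 = 00101100
10111110 xor 00100000 = 10011110

c6 5c 41 2c 9e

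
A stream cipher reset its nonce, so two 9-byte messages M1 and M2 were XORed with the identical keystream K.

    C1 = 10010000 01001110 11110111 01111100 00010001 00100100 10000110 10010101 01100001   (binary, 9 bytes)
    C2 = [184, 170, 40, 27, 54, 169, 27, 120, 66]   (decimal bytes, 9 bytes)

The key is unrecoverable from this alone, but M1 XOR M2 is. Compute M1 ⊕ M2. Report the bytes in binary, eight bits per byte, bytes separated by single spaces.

00101000 11100100 11011111 01100111 00100111 10001101 10011101 11101101 00100011

C1 ⊕ C2 = (M1 ⊕ K) ⊕ (M2 ⊕ K) = M1 ⊕ M2 — the shared key cancels under XOR.
144 ⊕ 184 =  40
 78 ⊕ 170 = 228
247 ⊕  40 = 223
124 ⊕  27 = 103
 17 ⊕  54 =  39
 36 ⊕ 169 = 141
134 ⊕  27 = 157
149 ⊕ 120 = 237
 97 ⊕  66 =  35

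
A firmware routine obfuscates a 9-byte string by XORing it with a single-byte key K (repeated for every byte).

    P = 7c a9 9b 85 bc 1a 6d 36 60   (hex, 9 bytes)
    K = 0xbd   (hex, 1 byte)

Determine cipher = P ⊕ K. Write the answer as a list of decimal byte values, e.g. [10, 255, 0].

[193, 20, 38, 56, 1, 167, 208, 139, 221]

The 1-byte key repeats, so the effective keystream is bd bd bd bd bd bd bd bd bd.
byte 0: 7c xor bd = c1
byte 1: a9 xor bd = 14
byte 2: 9b xor bd = 26
byte 3: 85 xor bd = 38
byte 4: bc xor bd = 01
byte 5: 1a xor bd = a7
byte 6: 6d xor bd = d0
byte 7: 36 xor bd = 8b
byte 8: 60 xor bd = dd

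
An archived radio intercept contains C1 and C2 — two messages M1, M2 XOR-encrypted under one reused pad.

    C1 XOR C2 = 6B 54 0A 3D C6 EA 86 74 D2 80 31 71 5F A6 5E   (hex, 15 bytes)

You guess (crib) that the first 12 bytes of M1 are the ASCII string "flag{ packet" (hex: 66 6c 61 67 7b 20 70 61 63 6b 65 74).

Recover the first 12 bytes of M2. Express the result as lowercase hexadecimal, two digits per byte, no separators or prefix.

Since C1 ⊕ C2 = M1 ⊕ M2, XORing with the guessed M1 bytes yields the corresponding M2 bytes: M2 = (C1 ⊕ C2) ⊕ M1.
6b xor 66 = 0d
54 xor 6c = 38
0a xor 61 = 6b
3d xor 67 = 5a
c6 xor 7b = bd
ea xor 20 = ca
86 xor 70 = f6
74 xor 61 = 15
d2 xor 63 = b1
80 xor 6b = eb
31 xor 65 = 54
71 xor 74 = 05

0d386b5abdcaf615b1eb5405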